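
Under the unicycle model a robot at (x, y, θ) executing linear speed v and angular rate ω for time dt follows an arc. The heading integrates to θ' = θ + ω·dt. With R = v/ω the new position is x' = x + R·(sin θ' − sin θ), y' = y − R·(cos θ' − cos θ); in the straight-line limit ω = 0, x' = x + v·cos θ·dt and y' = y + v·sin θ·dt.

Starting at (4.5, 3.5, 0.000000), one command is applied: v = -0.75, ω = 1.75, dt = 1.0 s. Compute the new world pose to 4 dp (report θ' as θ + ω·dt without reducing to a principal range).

θ' = 0.0000 + 1.75·1.0 = 1.7500
R = v/ω = -0.75/1.75 = -0.4286
x' = 4.5 + -0.4286·(sin 1.7500 − sin 0.0000) = 4.0783
y' = 3.5 − -0.4286·(cos 1.7500 − cos 0.0000) = 2.9950

(4.0783, 2.9950, 1.7500)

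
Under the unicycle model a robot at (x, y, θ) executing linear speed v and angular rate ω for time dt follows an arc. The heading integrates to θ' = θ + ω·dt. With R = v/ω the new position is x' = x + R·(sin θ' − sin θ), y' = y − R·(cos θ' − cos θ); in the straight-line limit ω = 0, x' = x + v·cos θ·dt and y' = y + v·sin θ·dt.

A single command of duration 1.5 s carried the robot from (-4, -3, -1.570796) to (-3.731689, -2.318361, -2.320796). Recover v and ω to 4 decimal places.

v = -0.5000, ω = -0.5000

Δθ = -2.320796 − -1.570796 = -0.750000
ω = Δθ/dt = -0.750000/1.5 = -0.5000
R = −Δy/(cos θ' − cos θ) = 1.0000
v = R·ω = 1.0000·-0.5000 = -0.5000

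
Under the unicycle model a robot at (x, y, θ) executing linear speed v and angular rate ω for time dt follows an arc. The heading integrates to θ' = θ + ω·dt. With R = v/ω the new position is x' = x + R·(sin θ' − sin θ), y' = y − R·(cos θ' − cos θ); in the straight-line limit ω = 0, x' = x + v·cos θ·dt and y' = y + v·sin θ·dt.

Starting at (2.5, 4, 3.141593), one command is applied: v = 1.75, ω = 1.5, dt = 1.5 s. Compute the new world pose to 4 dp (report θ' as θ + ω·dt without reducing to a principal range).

(1.5922, 2.1005, 5.3916)

θ' = 3.1416 + 1.5·1.5 = 5.3916
R = v/ω = 1.75/1.5 = 1.1667
x' = 2.5 + 1.1667·(sin 5.3916 − sin 3.1416) = 1.5922
y' = 4 − 1.1667·(cos 5.3916 − cos 3.1416) = 2.1005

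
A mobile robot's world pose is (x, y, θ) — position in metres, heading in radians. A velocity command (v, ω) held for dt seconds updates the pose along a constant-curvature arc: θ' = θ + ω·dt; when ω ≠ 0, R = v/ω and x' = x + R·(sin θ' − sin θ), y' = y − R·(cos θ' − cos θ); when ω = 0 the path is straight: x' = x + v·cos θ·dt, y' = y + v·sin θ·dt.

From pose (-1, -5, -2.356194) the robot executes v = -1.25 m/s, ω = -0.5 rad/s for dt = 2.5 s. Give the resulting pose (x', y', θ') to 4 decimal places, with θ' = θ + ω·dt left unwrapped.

θ' = -2.3562 + -0.5·2.5 = -3.6062
R = v/ω = -1.25/-0.5 = 2.5000
x' = -1 + 2.5000·(sin -3.6062 − sin -2.3562) = 1.8879
y' = -5 − 2.5000·(cos -3.6062 − cos -2.3562) = -4.5328

(1.8879, -4.5328, -3.6062)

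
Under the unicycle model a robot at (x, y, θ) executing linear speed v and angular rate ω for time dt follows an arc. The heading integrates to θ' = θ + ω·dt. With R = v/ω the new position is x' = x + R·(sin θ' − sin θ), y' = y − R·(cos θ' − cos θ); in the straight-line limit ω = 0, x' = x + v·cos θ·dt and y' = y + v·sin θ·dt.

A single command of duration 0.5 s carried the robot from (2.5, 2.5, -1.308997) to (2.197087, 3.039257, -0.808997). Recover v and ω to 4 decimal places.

v = -1.2500, ω = 1.0000

Δθ = -0.808997 − -1.308997 = 0.500000
ω = Δθ/dt = 0.500000/0.5 = 1.0000
R = −Δy/(cos θ' − cos θ) = -1.2500
v = R·ω = -1.2500·1.0000 = -1.2500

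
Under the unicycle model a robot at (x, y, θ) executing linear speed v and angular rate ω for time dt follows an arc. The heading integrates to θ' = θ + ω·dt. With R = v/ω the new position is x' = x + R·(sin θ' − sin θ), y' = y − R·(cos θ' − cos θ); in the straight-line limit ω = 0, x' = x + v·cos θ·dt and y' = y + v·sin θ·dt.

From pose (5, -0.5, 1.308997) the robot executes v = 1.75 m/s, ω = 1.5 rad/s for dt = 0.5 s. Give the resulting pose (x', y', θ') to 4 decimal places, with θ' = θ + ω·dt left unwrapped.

(4.9035, 0.3492, 2.0590)

θ' = 1.3090 + 1.5·0.5 = 2.0590
R = v/ω = 1.75/1.5 = 1.1667
x' = 5 + 1.1667·(sin 2.0590 − sin 1.3090) = 4.9035
y' = -0.5 − 1.1667·(cos 2.0590 − cos 1.3090) = 0.3492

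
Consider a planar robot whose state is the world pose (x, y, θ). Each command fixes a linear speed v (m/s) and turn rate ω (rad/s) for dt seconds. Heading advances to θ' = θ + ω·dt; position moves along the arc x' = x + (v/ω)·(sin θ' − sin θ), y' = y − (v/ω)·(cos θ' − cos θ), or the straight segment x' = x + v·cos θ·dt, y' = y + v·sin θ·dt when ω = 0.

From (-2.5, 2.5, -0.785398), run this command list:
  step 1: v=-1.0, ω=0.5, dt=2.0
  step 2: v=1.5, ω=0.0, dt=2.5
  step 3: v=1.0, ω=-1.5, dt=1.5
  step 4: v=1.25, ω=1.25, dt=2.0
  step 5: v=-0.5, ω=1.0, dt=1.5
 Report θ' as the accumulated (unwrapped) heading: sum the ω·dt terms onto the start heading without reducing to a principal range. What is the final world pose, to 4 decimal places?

step 1: θ'=0.2146 (R=-2.0000) → pose (-4.3401, 3.0399, 0.2146)
step 2: θ'=0.2146 (straight) → pose (-0.6762, 3.8385, 0.2146)
step 3: θ'=-2.0354 (R=-0.6667) → pose (0.0618, 2.8884, -2.0354)
step 4: θ'=0.4646 (R=1.0000) → pose (1.4039, 1.5464, 0.4646)
step 5: θ'=1.9646 (R=-0.5000) → pose (1.1662, 0.9075, 1.9646)

(1.1662, 0.9075, 1.9646)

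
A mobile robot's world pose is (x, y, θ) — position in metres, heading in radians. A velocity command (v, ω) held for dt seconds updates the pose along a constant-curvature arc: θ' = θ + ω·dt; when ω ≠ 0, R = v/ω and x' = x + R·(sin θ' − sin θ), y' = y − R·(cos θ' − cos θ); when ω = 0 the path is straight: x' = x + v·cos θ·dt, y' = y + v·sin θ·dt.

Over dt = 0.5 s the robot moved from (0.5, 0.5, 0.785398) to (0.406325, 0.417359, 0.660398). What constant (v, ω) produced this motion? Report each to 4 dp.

v = -0.2500, ω = -0.2500

Δθ = 0.660398 − 0.785398 = -0.125000
ω = Δθ/dt = -0.125000/0.5 = -0.2500
R = Δx/(sin θ' − sin θ) = 1.0000
v = R·ω = 1.0000·-0.2500 = -0.2500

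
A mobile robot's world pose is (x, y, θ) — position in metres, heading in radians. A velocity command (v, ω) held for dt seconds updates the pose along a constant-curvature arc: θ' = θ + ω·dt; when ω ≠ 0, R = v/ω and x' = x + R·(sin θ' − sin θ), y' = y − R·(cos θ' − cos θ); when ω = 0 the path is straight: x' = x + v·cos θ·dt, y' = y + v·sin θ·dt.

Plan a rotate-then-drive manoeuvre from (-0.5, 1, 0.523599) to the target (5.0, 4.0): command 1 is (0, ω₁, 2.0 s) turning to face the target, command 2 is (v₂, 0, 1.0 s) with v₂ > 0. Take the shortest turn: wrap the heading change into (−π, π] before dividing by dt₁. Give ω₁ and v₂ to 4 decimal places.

heading to target = atan2(4−1, 5−-0.5) = 0.4993
Δθ = wrap(0.4993 − 0.5236) = -0.0243; ω₁ = Δθ/dt₁ = -0.0121
distance = √((5−-0.5)² + (4−1)²) = 6.2650; v₂ = distance/dt₂ = 6.2650

ω₁ = -0.0121, v₂ = 6.2650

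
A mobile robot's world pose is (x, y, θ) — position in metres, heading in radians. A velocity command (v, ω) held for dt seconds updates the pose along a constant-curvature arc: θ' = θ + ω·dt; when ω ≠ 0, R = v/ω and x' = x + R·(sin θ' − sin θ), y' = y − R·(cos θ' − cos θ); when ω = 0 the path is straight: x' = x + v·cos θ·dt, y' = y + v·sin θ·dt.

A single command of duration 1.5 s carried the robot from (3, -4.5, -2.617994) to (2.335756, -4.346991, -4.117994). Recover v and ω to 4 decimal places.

v = 0.5000, ω = -1.0000

Δθ = -4.117994 − -2.617994 = -1.500000
ω = Δθ/dt = -1.500000/1.5 = -1.0000
R = Δx/(sin θ' − sin θ) = -0.5000
v = R·ω = -0.5000·-1.0000 = 0.5000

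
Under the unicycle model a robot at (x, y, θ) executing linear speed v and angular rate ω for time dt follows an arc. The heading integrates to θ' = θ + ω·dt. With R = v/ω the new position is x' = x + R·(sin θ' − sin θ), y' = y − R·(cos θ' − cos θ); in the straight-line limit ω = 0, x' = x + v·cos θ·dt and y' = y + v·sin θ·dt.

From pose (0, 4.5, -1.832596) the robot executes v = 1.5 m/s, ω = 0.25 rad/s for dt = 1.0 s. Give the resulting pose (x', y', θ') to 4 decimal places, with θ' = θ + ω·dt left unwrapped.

θ' = -1.8326 + 0.25·1.0 = -1.5826
R = v/ω = 1.5/0.25 = 6.0000
x' = 0 + 6.0000·(sin -1.5826 − sin -1.8326) = -0.2040
y' = 4.5 − 6.0000·(cos -1.5826 − cos -1.8326) = 3.0179

(-0.2040, 3.0179, -1.5826)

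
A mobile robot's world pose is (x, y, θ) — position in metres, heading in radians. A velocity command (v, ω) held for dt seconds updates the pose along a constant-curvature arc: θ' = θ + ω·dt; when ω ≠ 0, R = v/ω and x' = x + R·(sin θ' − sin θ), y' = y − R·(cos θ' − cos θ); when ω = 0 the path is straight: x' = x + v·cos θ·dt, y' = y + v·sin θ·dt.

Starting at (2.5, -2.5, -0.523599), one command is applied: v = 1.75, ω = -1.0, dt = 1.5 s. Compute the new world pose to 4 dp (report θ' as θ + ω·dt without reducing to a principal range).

θ' = -0.5236 + -1.0·1.5 = -2.0236
R = v/ω = 1.75/-1.0 = -1.7500
x' = 2.5 + -1.7500·(sin -2.0236 − sin -0.5236) = 3.1986
y' = -2.5 − -1.7500·(cos -2.0236 − cos -0.5236) = -4.7811

(3.1986, -4.7811, -2.0236)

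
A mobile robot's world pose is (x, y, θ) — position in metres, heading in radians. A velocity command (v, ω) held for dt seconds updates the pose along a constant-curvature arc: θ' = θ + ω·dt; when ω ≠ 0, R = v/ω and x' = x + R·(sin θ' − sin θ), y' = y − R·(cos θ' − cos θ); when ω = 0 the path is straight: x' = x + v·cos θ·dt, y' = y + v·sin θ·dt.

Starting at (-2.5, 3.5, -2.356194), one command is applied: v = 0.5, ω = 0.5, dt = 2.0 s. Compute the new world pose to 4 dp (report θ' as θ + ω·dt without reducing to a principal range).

(-2.7700, 2.5799, -1.3562)

θ' = -2.3562 + 0.5·2.0 = -1.3562
R = v/ω = 0.5/0.5 = 1.0000
x' = -2.5 + 1.0000·(sin -1.3562 − sin -2.3562) = -2.7700
y' = 3.5 − 1.0000·(cos -1.3562 − cos -2.3562) = 2.5799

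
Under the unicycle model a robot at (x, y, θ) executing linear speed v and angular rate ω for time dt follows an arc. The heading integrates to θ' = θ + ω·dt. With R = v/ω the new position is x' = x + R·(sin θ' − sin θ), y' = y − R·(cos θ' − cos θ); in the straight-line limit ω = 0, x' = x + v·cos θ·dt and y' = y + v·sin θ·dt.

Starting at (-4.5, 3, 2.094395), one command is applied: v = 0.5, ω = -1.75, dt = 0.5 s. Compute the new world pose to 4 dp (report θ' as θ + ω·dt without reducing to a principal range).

(-4.5208, 3.2412, 1.2194)

θ' = 2.0944 + -1.75·0.5 = 1.2194
R = v/ω = 0.5/-1.75 = -0.2857
x' = -4.5 + -0.2857·(sin 1.2194 − sin 2.0944) = -4.5208
y' = 3 − -0.2857·(cos 1.2194 − cos 2.0944) = 3.2412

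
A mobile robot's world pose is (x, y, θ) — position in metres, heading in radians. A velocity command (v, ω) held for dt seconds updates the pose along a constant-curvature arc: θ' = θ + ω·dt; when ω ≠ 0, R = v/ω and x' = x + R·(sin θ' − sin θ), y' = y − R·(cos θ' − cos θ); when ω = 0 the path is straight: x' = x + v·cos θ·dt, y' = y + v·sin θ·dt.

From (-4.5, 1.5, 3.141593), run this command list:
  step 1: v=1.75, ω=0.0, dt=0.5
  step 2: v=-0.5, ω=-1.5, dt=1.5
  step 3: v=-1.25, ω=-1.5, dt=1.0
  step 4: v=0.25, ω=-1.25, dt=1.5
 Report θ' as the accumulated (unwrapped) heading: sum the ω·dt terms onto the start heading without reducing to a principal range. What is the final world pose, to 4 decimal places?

step 1: θ'=3.1416 (straight) → pose (-5.3750, 1.5000, 3.1416)
step 2: θ'=0.8916 (R=0.3333) → pose (-5.1156, 0.9573, 0.8916)
step 3: θ'=-0.6084 (R=0.8333) → pose (-6.2403, 0.7970, -0.6084)
step 4: θ'=-2.4834 (R=-0.2000) → pose (-6.2323, 0.4746, -2.4834)

(-6.2323, 0.4746, -2.4834)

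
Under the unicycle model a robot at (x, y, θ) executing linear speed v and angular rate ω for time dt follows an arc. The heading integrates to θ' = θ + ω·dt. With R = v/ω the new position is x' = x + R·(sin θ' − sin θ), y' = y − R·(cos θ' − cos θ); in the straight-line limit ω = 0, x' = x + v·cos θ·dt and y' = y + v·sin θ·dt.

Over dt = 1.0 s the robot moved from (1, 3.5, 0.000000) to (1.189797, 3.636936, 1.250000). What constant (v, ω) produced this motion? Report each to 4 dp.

v = 0.2500, ω = 1.2500

Δθ = 1.250000 − 0.000000 = 1.250000
ω = Δθ/dt = 1.250000/1.0 = 1.2500
R = Δx/(sin θ' − sin θ) = 0.2000
v = R·ω = 0.2000·1.2500 = 0.2500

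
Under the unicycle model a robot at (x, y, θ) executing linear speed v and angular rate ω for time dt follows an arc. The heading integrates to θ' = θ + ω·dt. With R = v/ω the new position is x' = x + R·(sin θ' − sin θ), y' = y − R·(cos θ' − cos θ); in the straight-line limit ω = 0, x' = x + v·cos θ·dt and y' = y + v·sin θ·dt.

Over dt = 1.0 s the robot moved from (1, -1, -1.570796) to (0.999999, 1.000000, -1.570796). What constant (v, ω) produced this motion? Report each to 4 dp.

Δθ = -1.570796 − -1.570796 = 0.000000
ω = Δθ/dt = 0.000000/1.0 = 0.0000
ω = 0 → v = (Δx·cos θ + Δy·sin θ)/dt = -2.0000

v = -2.0000, ω = 0.0000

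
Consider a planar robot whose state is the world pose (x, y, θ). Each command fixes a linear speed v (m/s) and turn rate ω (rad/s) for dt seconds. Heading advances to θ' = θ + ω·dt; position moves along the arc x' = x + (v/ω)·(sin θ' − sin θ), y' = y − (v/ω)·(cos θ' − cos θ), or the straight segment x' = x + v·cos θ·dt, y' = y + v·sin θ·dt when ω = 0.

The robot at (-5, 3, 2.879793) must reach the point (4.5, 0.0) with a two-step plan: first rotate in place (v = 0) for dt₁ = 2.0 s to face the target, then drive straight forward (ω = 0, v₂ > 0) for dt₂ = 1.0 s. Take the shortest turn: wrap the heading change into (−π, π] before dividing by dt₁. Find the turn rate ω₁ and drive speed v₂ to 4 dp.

ω₁ = 1.5488, v₂ = 9.9624

heading to target = atan2(0−3, 4.5−-5) = -0.3059
Δθ = wrap(-0.3059 − 2.8798) = 3.0975; ω₁ = Δθ/dt₁ = 1.5488
distance = √((4.5−-5)² + (0−3)²) = 9.9624; v₂ = distance/dt₂ = 9.9624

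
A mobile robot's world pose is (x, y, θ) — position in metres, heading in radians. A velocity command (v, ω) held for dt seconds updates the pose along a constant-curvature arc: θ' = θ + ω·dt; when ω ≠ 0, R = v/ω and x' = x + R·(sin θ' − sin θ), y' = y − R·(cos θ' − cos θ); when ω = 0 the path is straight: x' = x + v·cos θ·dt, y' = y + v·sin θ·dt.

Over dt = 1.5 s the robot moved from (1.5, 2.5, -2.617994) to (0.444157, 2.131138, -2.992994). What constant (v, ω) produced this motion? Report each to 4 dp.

Δθ = -2.992994 − -2.617994 = -0.375000
ω = Δθ/dt = -0.375000/1.5 = -0.2500
R = Δx/(sin θ' − sin θ) = -3.0000
v = R·ω = -3.0000·-0.2500 = 0.7500

v = 0.7500, ω = -0.2500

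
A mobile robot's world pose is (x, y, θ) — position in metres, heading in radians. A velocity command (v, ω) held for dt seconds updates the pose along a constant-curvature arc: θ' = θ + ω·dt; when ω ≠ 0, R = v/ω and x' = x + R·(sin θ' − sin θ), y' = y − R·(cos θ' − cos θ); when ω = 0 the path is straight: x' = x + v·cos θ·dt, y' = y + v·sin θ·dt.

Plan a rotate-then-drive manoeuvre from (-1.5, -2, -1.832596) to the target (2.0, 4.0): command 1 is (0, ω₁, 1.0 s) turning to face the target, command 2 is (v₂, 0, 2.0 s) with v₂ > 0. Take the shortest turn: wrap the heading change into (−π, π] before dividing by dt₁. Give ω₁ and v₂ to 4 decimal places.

ω₁ = 2.8753, v₂ = 3.4731

heading to target = atan2(4−-2, 2−-1.5) = 1.0427
Δθ = wrap(1.0427 − -1.8326) = 2.8753; ω₁ = Δθ/dt₁ = 2.8753
distance = √((2−-1.5)² + (4−-2)²) = 6.9462; v₂ = distance/dt₂ = 3.4731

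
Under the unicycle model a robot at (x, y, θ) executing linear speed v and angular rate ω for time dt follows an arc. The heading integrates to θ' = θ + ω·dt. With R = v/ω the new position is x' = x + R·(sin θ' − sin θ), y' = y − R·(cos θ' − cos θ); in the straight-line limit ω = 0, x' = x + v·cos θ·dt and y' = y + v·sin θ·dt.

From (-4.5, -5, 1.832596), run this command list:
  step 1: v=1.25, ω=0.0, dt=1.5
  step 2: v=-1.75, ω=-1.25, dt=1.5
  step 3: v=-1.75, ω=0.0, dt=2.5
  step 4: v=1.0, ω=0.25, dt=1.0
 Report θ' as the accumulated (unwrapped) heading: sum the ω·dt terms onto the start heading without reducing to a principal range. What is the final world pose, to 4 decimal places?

step 1: θ'=1.8326 (straight) → pose (-4.9853, -3.1889, 1.8326)
step 2: θ'=-0.0424 (R=1.4000) → pose (-6.3969, -4.9500, -0.0424)
step 3: θ'=-0.0424 (straight) → pose (-10.7680, -4.7645, -0.0424)
step 4: θ'=0.2076 (R=4.0000) → pose (-9.7740, -4.6822, 0.2076)

(-9.7740, -4.6822, 0.2076)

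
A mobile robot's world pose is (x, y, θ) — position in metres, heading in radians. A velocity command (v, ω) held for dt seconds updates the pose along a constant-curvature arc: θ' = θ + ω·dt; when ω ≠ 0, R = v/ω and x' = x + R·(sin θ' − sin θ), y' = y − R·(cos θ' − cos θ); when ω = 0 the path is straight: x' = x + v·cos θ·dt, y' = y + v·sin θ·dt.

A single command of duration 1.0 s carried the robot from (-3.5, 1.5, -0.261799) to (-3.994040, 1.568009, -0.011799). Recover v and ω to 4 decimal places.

Δθ = -0.011799 − -0.261799 = 0.250000
ω = Δθ/dt = 0.250000/1.0 = 0.2500
R = Δx/(sin θ' − sin θ) = -2.0000
v = R·ω = -2.0000·0.2500 = -0.5000

v = -0.5000, ω = 0.2500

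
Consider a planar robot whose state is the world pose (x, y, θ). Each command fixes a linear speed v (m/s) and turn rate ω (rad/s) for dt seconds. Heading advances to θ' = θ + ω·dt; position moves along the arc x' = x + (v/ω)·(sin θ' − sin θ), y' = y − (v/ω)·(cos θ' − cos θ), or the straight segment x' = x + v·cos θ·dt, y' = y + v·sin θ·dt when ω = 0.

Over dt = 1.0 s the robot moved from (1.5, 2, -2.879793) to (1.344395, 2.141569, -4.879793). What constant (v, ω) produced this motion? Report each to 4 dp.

v = 0.2500, ω = -2.0000

Δθ = -4.879793 − -2.879793 = -2.000000
ω = Δθ/dt = -2.000000/1.0 = -2.0000
R = Δx/(sin θ' − sin θ) = -0.1250
v = R·ω = -0.1250·-2.0000 = 0.2500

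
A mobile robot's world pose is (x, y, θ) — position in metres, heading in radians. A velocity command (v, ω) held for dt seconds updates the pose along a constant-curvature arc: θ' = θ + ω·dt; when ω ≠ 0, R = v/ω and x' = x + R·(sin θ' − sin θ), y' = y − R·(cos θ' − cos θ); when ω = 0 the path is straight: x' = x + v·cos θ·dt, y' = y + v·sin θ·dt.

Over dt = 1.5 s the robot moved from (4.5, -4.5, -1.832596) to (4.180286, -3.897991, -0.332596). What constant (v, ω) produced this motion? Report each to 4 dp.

v = -0.5000, ω = 1.0000

Δθ = -0.332596 − -1.832596 = 1.500000
ω = Δθ/dt = 1.500000/1.5 = 1.0000
R = −Δy/(cos θ' − cos θ) = -0.5000
v = R·ω = -0.5000·1.0000 = -0.5000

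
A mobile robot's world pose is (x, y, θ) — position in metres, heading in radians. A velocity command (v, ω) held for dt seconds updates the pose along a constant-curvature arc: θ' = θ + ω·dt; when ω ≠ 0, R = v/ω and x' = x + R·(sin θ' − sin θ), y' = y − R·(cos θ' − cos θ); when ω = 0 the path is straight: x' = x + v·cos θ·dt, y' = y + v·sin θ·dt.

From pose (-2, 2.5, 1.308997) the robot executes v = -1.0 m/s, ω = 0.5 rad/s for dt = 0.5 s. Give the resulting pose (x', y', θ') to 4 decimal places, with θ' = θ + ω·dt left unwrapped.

θ' = 1.3090 + 0.5·0.5 = 1.5590
R = v/ω = -1.0/0.5 = -2.0000
x' = -2 + -2.0000·(sin 1.5590 − sin 1.3090) = -2.0680
y' = 2.5 − -2.0000·(cos 1.5590 − cos 1.3090) = 2.0060

(-2.0680, 2.0060, 1.5590)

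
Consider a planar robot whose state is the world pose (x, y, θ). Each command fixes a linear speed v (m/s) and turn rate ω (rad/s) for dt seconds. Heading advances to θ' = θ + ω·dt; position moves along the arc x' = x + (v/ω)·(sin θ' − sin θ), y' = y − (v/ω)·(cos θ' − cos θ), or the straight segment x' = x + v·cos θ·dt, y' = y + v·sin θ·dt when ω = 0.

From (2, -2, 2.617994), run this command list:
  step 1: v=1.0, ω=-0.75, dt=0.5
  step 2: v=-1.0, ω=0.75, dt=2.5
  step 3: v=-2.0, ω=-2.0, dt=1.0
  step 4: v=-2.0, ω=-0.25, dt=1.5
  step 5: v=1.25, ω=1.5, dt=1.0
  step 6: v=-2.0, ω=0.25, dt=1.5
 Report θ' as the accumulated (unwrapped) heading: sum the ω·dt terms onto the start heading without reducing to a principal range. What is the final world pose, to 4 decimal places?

step 1: θ'=2.2430 (R=-1.3333) → pose (1.6234, -1.6756, 2.2430)
step 2: θ'=4.1180 (R=-1.3333) → pose (3.7713, -1.5920, 4.1180)
step 3: θ'=2.1180 (R=1.0000) → pose (5.4538, -1.6317, 2.1180)
step 4: θ'=1.7430 (R=8.0000) → pose (6.5036, -4.4233, 1.7430)
step 5: θ'=3.2430 (R=0.8333) → pose (5.5982, -3.7370, 3.2430)
step 6: θ'=3.6180 (R=-8.0000) → pose (8.4571, -2.8873, 3.6180)

(8.4571, -2.8873, 3.6180)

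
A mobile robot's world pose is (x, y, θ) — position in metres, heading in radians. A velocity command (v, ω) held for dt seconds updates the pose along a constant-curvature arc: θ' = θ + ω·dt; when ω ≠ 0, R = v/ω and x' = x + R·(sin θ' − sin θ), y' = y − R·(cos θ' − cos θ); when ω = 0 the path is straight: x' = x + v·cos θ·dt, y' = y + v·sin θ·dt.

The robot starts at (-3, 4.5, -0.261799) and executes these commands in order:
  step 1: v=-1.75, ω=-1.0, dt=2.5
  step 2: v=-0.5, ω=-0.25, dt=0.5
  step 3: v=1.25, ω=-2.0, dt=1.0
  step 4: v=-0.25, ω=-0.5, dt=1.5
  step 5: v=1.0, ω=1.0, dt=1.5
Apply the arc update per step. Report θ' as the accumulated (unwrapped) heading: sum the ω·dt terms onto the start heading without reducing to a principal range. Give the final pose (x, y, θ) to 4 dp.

(-3.6862, 9.6371, -4.1368)

step 1: θ'=-2.7618 (R=1.7500) → pose (-3.1958, 7.8157, -2.7618)
step 2: θ'=-2.8868 (R=2.0000) → pose (-2.9585, 7.8936, -2.8868)
step 3: θ'=-4.8868 (R=-0.6250) → pose (-3.7315, 8.6069, -4.8868)
step 4: θ'=-5.6368 (R=0.5000) → pose (-3.9228, 8.2945, -5.6368)
step 5: θ'=-4.1368 (R=1.0000) → pose (-3.6862, 9.6371, -4.1368)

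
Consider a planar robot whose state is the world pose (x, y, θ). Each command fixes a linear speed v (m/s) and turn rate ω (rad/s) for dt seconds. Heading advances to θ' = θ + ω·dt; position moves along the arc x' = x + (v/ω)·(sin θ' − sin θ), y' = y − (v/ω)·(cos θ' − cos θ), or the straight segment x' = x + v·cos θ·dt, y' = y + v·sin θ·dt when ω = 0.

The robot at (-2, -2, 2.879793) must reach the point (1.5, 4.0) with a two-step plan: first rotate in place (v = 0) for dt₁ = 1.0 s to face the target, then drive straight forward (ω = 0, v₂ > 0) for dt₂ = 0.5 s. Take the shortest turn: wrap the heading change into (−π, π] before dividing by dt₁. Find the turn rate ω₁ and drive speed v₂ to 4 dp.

heading to target = atan2(4−-2, 1.5−-2) = 1.0427
Δθ = wrap(1.0427 − 2.8798) = -1.8371; ω₁ = Δθ/dt₁ = -1.8371
distance = √((1.5−-2)² + (4−-2)²) = 6.9462; v₂ = distance/dt₂ = 13.8924

ω₁ = -1.8371, v₂ = 13.8924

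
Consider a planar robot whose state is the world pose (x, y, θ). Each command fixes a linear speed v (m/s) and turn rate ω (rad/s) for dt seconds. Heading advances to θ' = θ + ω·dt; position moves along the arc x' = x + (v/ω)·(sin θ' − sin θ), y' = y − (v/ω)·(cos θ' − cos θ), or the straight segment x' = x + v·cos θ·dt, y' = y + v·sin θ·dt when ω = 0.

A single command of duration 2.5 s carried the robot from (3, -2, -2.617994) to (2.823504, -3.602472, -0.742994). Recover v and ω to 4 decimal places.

v = 0.7500, ω = 0.7500

Δθ = -0.742994 − -2.617994 = 1.875000
ω = Δθ/dt = 1.875000/2.5 = 0.7500
R = −Δy/(cos θ' − cos θ) = 1.0000
v = R·ω = 1.0000·0.7500 = 0.7500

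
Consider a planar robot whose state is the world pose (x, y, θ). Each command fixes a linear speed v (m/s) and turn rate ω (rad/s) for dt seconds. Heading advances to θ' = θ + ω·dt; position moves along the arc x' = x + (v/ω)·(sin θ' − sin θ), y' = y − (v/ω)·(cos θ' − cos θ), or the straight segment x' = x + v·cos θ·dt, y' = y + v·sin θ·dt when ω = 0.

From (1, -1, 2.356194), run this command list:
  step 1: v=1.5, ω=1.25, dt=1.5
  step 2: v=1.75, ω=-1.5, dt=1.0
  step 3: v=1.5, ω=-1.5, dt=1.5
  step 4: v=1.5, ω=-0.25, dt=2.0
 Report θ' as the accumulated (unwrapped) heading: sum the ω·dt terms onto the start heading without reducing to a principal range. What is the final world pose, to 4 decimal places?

step 1: θ'=4.2312 (R=1.2000) → pose (-0.9123, -1.2931, 4.2312)
step 2: θ'=2.7312 (R=-1.1667) → pose (-2.4119, -1.8229, 2.7312)
step 3: θ'=0.4812 (R=-1.0000) → pose (-2.4758, -0.0195, 0.4812)
step 4: θ'=-0.0188 (R=-6.0000) → pose (0.4141, 0.6608, -0.0188)

(0.4141, 0.6608, -0.0188)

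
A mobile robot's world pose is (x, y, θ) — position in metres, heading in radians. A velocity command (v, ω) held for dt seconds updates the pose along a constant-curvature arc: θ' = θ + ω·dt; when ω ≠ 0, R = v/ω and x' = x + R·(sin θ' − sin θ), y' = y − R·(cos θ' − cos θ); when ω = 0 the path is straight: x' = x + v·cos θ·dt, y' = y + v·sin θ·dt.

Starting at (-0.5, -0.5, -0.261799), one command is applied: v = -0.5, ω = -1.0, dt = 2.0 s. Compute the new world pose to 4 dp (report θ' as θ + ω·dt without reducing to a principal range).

θ' = -0.2618 + -1.0·2.0 = -2.2618
R = v/ω = -0.5/-1.0 = 0.5000
x' = -0.5 + 0.5000·(sin -2.2618 − sin -0.2618) = -0.7559
y' = -0.5 − 0.5000·(cos -2.2618 − cos -0.2618) = 0.3016

(-0.7559, 0.3016, -2.2618)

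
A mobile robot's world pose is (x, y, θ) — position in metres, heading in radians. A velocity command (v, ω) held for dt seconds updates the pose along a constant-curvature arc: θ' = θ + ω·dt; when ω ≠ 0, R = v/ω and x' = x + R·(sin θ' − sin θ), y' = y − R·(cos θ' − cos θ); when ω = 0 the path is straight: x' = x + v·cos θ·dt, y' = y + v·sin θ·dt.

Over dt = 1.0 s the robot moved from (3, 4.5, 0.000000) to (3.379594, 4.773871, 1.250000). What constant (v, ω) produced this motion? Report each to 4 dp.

Δθ = 1.250000 − 0.000000 = 1.250000
ω = Δθ/dt = 1.250000/1.0 = 1.2500
R = Δx/(sin θ' − sin θ) = 0.4000
v = R·ω = 0.4000·1.2500 = 0.5000

v = 0.5000, ω = 1.2500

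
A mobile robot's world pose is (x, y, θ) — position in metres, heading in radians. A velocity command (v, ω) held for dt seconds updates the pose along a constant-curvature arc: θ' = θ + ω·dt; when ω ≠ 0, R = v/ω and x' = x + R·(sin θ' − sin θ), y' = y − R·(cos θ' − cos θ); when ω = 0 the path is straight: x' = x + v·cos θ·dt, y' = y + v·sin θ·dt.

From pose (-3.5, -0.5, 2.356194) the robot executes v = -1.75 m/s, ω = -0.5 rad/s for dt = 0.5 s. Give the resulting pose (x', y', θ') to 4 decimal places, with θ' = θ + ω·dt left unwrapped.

(-2.9646, -1.1892, 2.1062)

θ' = 2.3562 + -0.5·0.5 = 2.1062
R = v/ω = -1.75/-0.5 = 3.5000
x' = -3.5 + 3.5000·(sin 2.1062 − sin 2.3562) = -2.9646
y' = -0.5 − 3.5000·(cos 2.1062 − cos 2.3562) = -1.1892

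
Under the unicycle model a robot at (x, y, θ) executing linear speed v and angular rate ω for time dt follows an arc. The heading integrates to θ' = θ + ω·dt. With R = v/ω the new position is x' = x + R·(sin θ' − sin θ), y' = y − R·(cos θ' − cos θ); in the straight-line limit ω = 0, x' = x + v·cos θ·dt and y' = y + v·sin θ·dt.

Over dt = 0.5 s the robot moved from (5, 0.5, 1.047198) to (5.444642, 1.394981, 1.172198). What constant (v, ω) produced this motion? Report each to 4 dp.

v = 2.0000, ω = 0.2500

Δθ = 1.172198 − 1.047198 = 0.125000
ω = Δθ/dt = 0.125000/0.5 = 0.2500
R = −Δy/(cos θ' − cos θ) = 8.0000
v = R·ω = 8.0000·0.2500 = 2.0000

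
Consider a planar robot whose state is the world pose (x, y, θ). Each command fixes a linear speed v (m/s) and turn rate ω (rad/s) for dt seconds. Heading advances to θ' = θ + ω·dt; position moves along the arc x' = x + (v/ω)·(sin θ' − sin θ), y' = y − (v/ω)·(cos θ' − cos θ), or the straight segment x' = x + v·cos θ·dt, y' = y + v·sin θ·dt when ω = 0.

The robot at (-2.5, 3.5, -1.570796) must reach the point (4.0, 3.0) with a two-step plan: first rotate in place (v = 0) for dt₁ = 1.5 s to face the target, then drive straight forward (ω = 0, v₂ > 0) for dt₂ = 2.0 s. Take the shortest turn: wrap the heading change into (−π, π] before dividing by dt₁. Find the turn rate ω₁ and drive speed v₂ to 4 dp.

ω₁ = 0.9960, v₂ = 3.2596

heading to target = atan2(3−3.5, 4−-2.5) = -0.0768
Δθ = wrap(-0.0768 − -1.5708) = 1.4940; ω₁ = Δθ/dt₁ = 0.9960
distance = √((4−-2.5)² + (3−3.5)²) = 6.5192; v₂ = distance/dt₂ = 3.2596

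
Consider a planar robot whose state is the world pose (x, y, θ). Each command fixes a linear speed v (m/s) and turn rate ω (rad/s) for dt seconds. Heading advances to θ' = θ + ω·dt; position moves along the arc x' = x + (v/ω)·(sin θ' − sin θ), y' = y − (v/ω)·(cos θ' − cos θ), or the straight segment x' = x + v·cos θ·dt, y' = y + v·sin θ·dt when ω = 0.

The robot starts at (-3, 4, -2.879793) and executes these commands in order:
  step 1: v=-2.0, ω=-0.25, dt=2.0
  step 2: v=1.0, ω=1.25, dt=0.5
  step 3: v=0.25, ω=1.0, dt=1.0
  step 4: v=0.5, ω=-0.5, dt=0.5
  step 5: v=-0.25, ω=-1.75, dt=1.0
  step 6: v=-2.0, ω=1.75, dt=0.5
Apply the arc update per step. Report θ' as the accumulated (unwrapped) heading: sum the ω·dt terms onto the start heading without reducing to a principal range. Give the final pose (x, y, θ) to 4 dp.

(1.4057, 3.4743, -2.8798)

step 1: θ'=-3.3798 (R=8.0000) → pose (0.9582, 4.0467, -3.3798)
step 2: θ'=-2.7548 (R=0.8000) → pose (0.4676, 4.0102, -2.7548)
step 3: θ'=-1.7548 (R=0.2500) → pose (0.3162, 3.8244, -1.7548)
step 4: θ'=-2.0048 (R=-1.0000) → pose (0.2403, 3.5869, -2.0048)
step 5: θ'=-3.7548 (R=0.1429) → pose (0.4522, 3.6436, -3.7548)
step 6: θ'=-2.8798 (R=-1.1429) → pose (1.4057, 3.4743, -2.8798)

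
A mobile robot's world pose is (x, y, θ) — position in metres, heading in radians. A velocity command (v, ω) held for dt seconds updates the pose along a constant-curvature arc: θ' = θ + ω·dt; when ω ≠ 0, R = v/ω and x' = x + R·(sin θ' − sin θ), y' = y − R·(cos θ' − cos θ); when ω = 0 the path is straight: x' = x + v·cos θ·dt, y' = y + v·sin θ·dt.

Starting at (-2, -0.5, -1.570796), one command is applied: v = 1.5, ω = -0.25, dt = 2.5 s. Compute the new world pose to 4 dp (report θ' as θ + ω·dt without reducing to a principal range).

θ' = -1.5708 + -0.25·2.5 = -2.1958
R = v/ω = 1.5/-0.25 = -6.0000
x' = -2 + -6.0000·(sin -2.1958 − sin -1.5708) = -3.1342
y' = -0.5 − -6.0000·(cos -2.1958 − cos -1.5708) = -4.0106

(-3.1342, -4.0106, -2.1958)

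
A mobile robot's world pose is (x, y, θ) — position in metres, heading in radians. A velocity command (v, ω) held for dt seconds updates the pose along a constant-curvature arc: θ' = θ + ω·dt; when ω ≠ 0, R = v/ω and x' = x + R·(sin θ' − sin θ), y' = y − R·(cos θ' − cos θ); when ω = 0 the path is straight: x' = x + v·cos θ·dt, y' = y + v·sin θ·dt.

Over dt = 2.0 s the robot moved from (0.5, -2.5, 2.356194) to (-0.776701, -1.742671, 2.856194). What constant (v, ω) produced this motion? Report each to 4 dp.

v = 0.7500, ω = 0.2500

Δθ = 2.856194 − 2.356194 = 0.500000
ω = Δθ/dt = 0.500000/2.0 = 0.2500
R = Δx/(sin θ' − sin θ) = 3.0000
v = R·ω = 3.0000·0.2500 = 0.7500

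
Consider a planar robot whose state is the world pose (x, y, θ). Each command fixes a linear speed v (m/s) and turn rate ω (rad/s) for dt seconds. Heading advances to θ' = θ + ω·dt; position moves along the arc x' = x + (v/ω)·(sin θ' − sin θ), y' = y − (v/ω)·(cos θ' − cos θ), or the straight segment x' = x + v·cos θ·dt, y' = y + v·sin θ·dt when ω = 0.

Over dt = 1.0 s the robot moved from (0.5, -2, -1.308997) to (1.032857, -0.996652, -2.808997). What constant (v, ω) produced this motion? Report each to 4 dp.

v = -1.2500, ω = -1.5000

Δθ = -2.808997 − -1.308997 = -1.500000
ω = Δθ/dt = -1.500000/1.0 = -1.5000
R = −Δy/(cos θ' − cos θ) = 0.8333
v = R·ω = 0.8333·-1.5000 = -1.2500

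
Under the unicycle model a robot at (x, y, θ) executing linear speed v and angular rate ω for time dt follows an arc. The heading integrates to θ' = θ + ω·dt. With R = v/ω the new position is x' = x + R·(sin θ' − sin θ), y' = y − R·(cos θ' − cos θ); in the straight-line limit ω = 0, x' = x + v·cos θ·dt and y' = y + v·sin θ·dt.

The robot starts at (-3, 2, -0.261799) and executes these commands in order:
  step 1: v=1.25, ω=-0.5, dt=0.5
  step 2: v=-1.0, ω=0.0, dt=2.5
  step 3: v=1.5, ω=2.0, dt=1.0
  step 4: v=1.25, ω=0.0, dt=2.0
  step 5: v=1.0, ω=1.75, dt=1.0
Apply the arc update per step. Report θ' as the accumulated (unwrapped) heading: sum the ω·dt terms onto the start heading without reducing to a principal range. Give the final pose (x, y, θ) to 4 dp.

(-3.9059, 6.6886, 3.2382)

step 1: θ'=-0.5118 (R=-2.5000) → pose (-2.4227, 1.7648, -0.5118)
step 2: θ'=-0.5118 (straight) → pose (-4.6023, 2.9892, -0.5118)
step 3: θ'=1.4882 (R=0.7500) → pose (-3.4876, 3.5812, 1.4882)
step 4: θ'=1.4882 (straight) → pose (-3.2813, 6.0727, 1.4882)
step 5: θ'=3.2382 (R=0.5714) → pose (-3.9059, 6.6886, 3.2382)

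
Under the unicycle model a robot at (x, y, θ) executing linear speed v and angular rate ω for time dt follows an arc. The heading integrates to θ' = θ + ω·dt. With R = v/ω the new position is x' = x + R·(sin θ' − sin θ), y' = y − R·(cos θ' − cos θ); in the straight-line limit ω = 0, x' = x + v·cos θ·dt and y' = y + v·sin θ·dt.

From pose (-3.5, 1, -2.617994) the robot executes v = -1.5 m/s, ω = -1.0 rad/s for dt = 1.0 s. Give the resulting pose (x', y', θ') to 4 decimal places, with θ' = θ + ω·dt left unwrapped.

(-2.0621, 1.0339, -3.6180)

θ' = -2.6180 + -1.0·1.0 = -3.6180
R = v/ω = -1.5/-1.0 = 1.5000
x' = -3.5 + 1.5000·(sin -3.6180 − sin -2.6180) = -2.0621
y' = 1 − 1.5000·(cos -3.6180 − cos -2.6180) = 1.0339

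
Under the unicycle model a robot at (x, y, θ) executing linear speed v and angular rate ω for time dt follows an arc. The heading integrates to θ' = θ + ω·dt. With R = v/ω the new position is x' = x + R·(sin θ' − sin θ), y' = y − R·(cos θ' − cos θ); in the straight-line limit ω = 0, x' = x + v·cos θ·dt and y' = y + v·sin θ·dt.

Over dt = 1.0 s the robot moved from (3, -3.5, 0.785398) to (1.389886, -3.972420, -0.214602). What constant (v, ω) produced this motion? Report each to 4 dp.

Δθ = -0.214602 − 0.785398 = -1.000000
ω = Δθ/dt = -1.000000/1.0 = -1.0000
R = Δx/(sin θ' − sin θ) = 1.7500
v = R·ω = 1.7500·-1.0000 = -1.7500

v = -1.7500, ω = -1.0000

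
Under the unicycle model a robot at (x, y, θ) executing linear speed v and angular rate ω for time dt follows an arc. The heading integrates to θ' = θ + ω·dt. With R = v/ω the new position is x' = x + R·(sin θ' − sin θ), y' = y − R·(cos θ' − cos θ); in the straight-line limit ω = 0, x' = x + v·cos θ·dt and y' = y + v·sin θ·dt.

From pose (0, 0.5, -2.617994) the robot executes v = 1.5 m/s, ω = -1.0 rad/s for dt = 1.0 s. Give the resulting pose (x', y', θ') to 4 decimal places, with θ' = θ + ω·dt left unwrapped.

(-1.4379, 0.4661, -3.6180)

θ' = -2.6180 + -1.0·1.0 = -3.6180
R = v/ω = 1.5/-1.0 = -1.5000
x' = 0 + -1.5000·(sin -3.6180 − sin -2.6180) = -1.4379
y' = 0.5 − -1.5000·(cos -3.6180 − cos -2.6180) = 0.4661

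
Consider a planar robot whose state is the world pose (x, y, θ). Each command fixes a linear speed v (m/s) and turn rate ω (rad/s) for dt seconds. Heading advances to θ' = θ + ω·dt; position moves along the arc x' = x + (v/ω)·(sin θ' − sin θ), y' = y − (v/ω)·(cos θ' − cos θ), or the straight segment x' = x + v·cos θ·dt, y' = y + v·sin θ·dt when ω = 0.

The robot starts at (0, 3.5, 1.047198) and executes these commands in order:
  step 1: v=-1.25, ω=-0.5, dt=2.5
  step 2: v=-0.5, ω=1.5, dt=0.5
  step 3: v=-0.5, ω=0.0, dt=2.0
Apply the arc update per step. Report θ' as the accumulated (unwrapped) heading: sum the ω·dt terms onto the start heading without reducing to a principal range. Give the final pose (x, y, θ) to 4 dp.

step 1: θ'=-0.2028 (R=2.5000) → pose (-2.6686, 2.3012, -0.2028)
step 2: θ'=0.5472 (R=-0.3333) → pose (-2.9092, 2.2594, 0.5472)
step 3: θ'=0.5472 (straight) → pose (-3.7632, 1.7391, 0.5472)

(-3.7632, 1.7391, 0.5472)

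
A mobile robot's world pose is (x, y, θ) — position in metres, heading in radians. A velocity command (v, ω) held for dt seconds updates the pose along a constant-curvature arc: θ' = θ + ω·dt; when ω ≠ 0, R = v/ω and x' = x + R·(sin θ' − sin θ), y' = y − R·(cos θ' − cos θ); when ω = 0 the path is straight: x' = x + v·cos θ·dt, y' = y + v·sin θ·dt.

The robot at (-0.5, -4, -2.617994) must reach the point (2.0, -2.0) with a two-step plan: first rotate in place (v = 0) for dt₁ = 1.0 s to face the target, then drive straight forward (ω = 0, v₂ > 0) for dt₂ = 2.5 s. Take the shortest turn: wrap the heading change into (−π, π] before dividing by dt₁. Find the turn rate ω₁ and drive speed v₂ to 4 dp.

heading to target = atan2(-2−-4, 2−-0.5) = 0.6747
Δθ = wrap(0.6747 − -2.6180) = -2.9905; ω₁ = Δθ/dt₁ = -2.9905
distance = √((2−-0.5)² + (-2−-4)²) = 3.2016; v₂ = distance/dt₂ = 1.2806

ω₁ = -2.9905, v₂ = 1.2806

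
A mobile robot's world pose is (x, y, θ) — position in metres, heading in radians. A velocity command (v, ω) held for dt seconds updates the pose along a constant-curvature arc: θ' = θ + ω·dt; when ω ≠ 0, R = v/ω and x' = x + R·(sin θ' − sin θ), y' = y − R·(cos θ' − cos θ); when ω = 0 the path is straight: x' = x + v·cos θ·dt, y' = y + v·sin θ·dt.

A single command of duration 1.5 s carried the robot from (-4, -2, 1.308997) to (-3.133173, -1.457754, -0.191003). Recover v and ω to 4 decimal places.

v = 0.7500, ω = -1.0000

Δθ = -0.191003 − 1.308997 = -1.500000
ω = Δθ/dt = -1.500000/1.5 = -1.0000
R = Δx/(sin θ' − sin θ) = -0.7500
v = R·ω = -0.7500·-1.0000 = 0.7500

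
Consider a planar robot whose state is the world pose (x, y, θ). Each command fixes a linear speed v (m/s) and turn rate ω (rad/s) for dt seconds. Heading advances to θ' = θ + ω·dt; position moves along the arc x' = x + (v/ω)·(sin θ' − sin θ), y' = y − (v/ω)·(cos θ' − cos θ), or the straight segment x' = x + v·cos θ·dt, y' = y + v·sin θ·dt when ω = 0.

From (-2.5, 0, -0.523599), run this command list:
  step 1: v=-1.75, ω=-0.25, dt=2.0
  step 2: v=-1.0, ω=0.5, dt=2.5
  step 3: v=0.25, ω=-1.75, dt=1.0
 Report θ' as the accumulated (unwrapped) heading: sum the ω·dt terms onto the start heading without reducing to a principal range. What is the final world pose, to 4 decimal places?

(-6.9601, 3.1960, -1.5236)

step 1: θ'=-1.0236 (R=7.0000) → pose (-4.9779, 2.4201, -1.0236)
step 2: θ'=0.2264 (R=-2.0000) → pose (-7.1348, 3.3285, 0.2264)
step 3: θ'=-1.5236 (R=-0.1429) → pose (-6.9601, 3.1960, -1.5236)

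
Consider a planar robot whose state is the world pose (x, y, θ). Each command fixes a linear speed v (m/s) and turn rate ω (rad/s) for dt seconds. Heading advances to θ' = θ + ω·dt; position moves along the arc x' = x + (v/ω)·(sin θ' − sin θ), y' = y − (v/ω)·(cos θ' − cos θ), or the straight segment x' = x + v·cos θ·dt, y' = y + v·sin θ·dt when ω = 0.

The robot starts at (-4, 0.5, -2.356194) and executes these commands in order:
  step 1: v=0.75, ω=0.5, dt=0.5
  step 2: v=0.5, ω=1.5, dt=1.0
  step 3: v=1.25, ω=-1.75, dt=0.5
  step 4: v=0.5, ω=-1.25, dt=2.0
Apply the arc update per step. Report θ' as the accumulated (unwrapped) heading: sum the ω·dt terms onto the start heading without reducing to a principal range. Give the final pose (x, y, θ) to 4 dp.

step 1: θ'=-2.1062 (R=1.5000) → pose (-4.2294, 0.2046, -2.1062)
step 2: θ'=-0.6062 (R=0.3333) → pose (-4.1327, -0.2394, -0.6062)
step 3: θ'=-1.4812 (R=-0.7143) → pose (-3.8282, -0.7625, -1.4812)
step 4: θ'=-3.9812 (R=-0.4000) → pose (-4.5243, -1.0654, -3.9812)

(-4.5243, -1.0654, -3.9812)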